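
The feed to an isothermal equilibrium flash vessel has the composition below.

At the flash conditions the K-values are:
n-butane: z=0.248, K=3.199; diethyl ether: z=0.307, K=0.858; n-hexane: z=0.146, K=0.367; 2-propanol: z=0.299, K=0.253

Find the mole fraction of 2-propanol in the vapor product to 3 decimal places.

Iterate (Newton) starting at ψ = 0.5:
  ψ = 0.500: g = -0.2789, g' = -0.830 → ψ = 0.164
  ψ = 0.164: g = -0.0013, g' = -0.944 → ψ = 0.162
Converged at ψ = 0.162.
Compositions from xᵢ = zᵢ/(1+ψ(Kᵢ−1)), yᵢ = Kᵢxᵢ:
  n-butane: x = 0.183, y = 0.585
  diethyl ether: x = 0.314, y = 0.270
  n-hexane: x = 0.163, y = 0.060
  2-propanol: x = 0.340, y = 0.086

y_2-propanol = 0.086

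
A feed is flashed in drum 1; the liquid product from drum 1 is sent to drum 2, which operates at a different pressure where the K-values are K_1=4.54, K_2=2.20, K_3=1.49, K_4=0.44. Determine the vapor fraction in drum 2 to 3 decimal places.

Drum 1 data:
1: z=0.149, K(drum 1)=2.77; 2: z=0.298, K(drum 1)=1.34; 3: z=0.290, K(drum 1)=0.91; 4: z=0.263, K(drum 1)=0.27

V/F (drum 2) = 0.847

Drum 1:
Let ψ₁ = V/F and solve Σ zᵢ(Kᵢ−1)/(1+ψ₁(Kᵢ−1)) = 0.
Check two-phase: ΣzᵢKᵢ = 1.147 > 1 and Σzᵢ/Kᵢ = 1.569 > 1, so g(0) = 0.147 > 0 and g(1) = -0.569 < 0.
Newton–Raphson from ψ₁ = 0.45:
  ψ₁ = 0.450: g = -0.0784, g' = -0.484 → ψ₁ = 0.288
  ψ₁ = 0.288: g = -0.0029, g' = -0.461 → ψ₁ = 0.282
Converged at ψ₁ = 0.282.
Drum-1 compositions:
  1: x = 0.099, y = 0.275
  2: x = 0.272, y = 0.364
  3: x = 0.298, y = 0.271
  4: x = 0.331, y = 0.089
Drum-2 feed = drum-1 liquid: z₂ = (0.0994, 0.2720, 0.2975, 0.3311).
Drum 2:
Newton iteration, ψ₂⁰ = 0.69:
  ψ₂ = 0.690: g = 0.0876, g' = -0.538 → ψ₂ = 0.853
  ψ₂ = 0.853: g = -0.0032, g' = -0.589 → ψ₂ = 0.847
Converged at ψ₂ = 0.847.
  1: x = 0.025, y = 0.113
  2: x = 0.135, y = 0.297
  3: x = 0.210, y = 0.313
  4: x = 0.630, y = 0.277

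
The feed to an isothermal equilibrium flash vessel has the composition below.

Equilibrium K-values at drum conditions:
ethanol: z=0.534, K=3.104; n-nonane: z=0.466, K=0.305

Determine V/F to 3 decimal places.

Binary case is linear: z₁(K₁−1)(1+V/F(K₂−1)) + z₂(K₂−1)(1+V/F(K₁−1)) = 0
⇒ V/F = [z₁(K₁−1)+z₂(K₂−1)] / [−(K₁−1)(K₂−1)] = 0.7997/1.4623 = 0.547

V/F = 0.547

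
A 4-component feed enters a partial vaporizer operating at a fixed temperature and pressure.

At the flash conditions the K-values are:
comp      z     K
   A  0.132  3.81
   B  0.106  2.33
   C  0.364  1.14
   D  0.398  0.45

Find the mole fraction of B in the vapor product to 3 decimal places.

y_B = 0.152

Rachford–Rice: g(V/F) = Σ zᵢ(Kᵢ−1)/(1+V/F(Kᵢ−1)) = 0.
g(0) = ΣzᵢKᵢ − 1 = 0.344 and g(1) = 1 − Σzᵢ/Kᵢ = -0.284, so a root lies in (0, 1).
Newton iteration, V/F⁰ = 0.53:
  V/F = 0.530: g = -0.0298, g' = -0.479 → V/F = 0.468
Converged at V/F = 0.468.
Compositions from xᵢ = zᵢ/(1+V/F(Kᵢ−1)), yᵢ = Kᵢxᵢ:
  A: x = 0.057, y = 0.217
  B: x = 0.065, y = 0.152
  C: x = 0.342, y = 0.389
  D: x = 0.536, y = 0.241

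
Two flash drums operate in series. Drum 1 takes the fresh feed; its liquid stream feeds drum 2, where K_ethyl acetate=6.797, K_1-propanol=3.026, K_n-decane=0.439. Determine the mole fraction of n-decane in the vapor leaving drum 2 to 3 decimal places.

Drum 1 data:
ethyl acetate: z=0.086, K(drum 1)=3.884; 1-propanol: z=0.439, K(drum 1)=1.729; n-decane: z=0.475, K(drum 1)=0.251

Drum 1:
Let ψ₁ = V/F and solve Σ zᵢ(Kᵢ−1)/(1+ψ₁(Kᵢ−1)) = 0.
Feasibility: ΣzᵢKᵢ = 1.212, Σzᵢ/Kᵢ = 2.168 — both > 1, two phases present.
Newton iteration, ψ₁⁰ = 0.5:
  ψ₁ = 0.500: g = -0.2327, g' = -0.926 → ψ₁ = 0.249
  ψ₁ = 0.249: g = -0.0220, g' = -0.812 → ψ₁ = 0.222
Converged at ψ₁ = 0.222.
Drum-1 compositions:
  ethyl acetate: x = 0.052, y = 0.204
  1-propanol: x = 0.378, y = 0.653
  n-decane: x = 0.570, y = 0.143
Drum-2 feed = drum-1 liquid: z₂ = (0.0524, 0.3779, 0.5697).
Drum 2:
Material balance + equilibrium reduce to Σ zᵢ(Kᵢ−1)/(1+ψ₂(Kᵢ−1)) = 0.
Feasibility: ΣzᵢKᵢ = 1.750, Σzᵢ/Kᵢ = 1.430 — both > 1, two phases present.
Newton iteration, ψ₂⁰ = 0.52:
  ψ₂ = 0.520: g = -0.0027, g' = -0.835 → ψ₂ = 0.517
Converged at ψ₂ = 0.517.
  ethyl acetate: x = 0.013, y = 0.089
  1-propanol: x = 0.185, y = 0.559
  n-decane: x = 0.802, y = 0.352

y_n-decane (drum 2) = 0.352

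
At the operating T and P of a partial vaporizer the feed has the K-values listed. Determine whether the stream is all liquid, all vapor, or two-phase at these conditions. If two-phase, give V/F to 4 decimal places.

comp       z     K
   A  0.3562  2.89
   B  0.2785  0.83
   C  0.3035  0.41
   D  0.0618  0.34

two-phase, V/F = 0.4671

ΣzᵢKᵢ = 1.4060; Σzᵢ/Kᵢ = 1.3808.
Both exceed 1, so a two-phase solution exists.
Rachford–Rice: g(ψ) = Σ zᵢ(Kᵢ−1)/(1+ψ(Kᵢ−1)) = 0.
Iterate (Newton) starting at ψ = 0.63:
  ψ = 0.6300: g = -0.10053, g' = -0.6217 → ψ = 0.4683
  ψ = 0.4683: g = -0.00077, g' = -0.6257 → ψ = 0.4671
Converged at ψ = 0.4671.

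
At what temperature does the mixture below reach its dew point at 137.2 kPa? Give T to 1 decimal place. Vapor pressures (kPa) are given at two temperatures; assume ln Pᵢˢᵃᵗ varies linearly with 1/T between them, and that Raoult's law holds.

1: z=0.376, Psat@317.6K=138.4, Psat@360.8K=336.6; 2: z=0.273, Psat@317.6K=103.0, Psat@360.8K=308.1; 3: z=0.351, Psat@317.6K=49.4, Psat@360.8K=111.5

T = 342.4 K

Dew-point temperature: Σzᵢ·P/Pᵢˢᵃᵗ(T) = 1. Interpolate ln Pᵢˢᵃᵗ = aᵢ + bᵢ/T.
  T = 317.6 K: ΣzᵢP/Pᵢˢᵃᵗ = 1.7112
  T = 360.8 K: ΣzᵢP/Pᵢˢᵃᵗ = 0.7067
  T = 339.2 K: ΣzᵢP/Pᵢˢᵃᵗ = 1.0677
  T = 350.0 K: ΣzᵢP/Pᵢˢᵃᵗ = 0.8629
  T = 344.6 K: ΣzᵢP/Pᵢˢᵃᵗ = 0.9581
  T = 341.9 K: ΣzᵢP/Pᵢˢᵃᵗ = 1.0110
  T = 343.2 K: ΣzᵢP/Pᵢˢᵃᵗ = 0.9851
  T = 342.5 K: ΣzᵢP/Pᵢˢᵃᵗ = 0.9989
Interpolating between 341.9 K and 342.5 K gives T ≈ 342.4 K.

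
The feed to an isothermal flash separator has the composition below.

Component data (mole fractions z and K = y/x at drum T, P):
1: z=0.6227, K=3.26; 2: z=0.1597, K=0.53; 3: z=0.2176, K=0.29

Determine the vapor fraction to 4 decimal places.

ψ = 0.8212

Let ψ = V/F and solve Σ zᵢ(Kᵢ−1)/(1+ψ(Kᵢ−1)) = 0.
Check two-phase: ΣzᵢKᵢ = 2.1777 > 1 and Σzᵢ/Kᵢ = 1.2427 > 1, so g(0) = 1.1777 > 0 and g(1) = -0.2427 < 0.
Newton iteration, ψ⁰ = 0.5:
  ψ = 0.5000: g = 0.32306, g' = -1.0250 → ψ = 0.8152
  ψ = 0.8152: g = 0.00666, g' = -1.1046 → ψ = 0.8212
Converged at ψ = 0.8212.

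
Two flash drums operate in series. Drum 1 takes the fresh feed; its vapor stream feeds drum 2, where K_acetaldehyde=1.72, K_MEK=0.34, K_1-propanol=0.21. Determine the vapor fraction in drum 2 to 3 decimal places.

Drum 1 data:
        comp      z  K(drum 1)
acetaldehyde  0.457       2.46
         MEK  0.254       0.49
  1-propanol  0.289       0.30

Drum 1:
Let ψ₁ = V/F and solve Σ zᵢ(Kᵢ−1)/(1+ψ₁(Kᵢ−1)) = 0.
Check two-phase: ΣzᵢKᵢ = 1.335 > 1 and Σzᵢ/Kᵢ = 1.667 > 1, so g(0) = 0.335 > 0 and g(1) = -0.667 < 0.
Iterate (Newton) starting at ψ₁ = 0.43:
  ψ₁ = 0.430: g = -0.0455, g' = -0.766 → ψ₁ = 0.371
Converged at ψ₁ = 0.371.
Drum-1 compositions:
  acetaldehyde: x = 0.297, y = 0.729
  MEK: x = 0.313, y = 0.153
  1-propanol: x = 0.390, y = 0.117
Drum-2 feed = drum-1 vapor: z₂ = (0.7294, 0.1535, 0.1171).
Drum 2:
Material balance + equilibrium reduce to Σ zᵢ(Kᵢ−1)/(1+ψ₂(Kᵢ−1)) = 0.
g(0) = ΣzᵢKᵢ − 1 = 0.331 and g(1) = 1 − Σzᵢ/Kᵢ = -0.433, so a root lies in (0, 1).
Iterate (Newton) starting at ψ₂ = 0.5:
  ψ₂ = 0.500: g = 0.0821, g' = -0.553 → ψ₂ = 0.648
  ψ₂ = 0.648: g = -0.0087, g' = -0.687 → ψ₂ = 0.636
Converged at ψ₂ = 0.636.
  acetaldehyde: x = 0.500, y = 0.861
  MEK: x = 0.264, y = 0.090
  1-propanol: x = 0.235, y = 0.049

V/F (drum 2) = 0.636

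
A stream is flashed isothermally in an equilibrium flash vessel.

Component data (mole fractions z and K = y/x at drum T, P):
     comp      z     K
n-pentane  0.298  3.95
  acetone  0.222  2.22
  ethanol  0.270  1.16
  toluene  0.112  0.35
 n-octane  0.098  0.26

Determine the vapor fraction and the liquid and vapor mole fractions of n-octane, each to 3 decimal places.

ψ = 0.914, x_n-octane = 0.303, y_n-octane = 0.079

Let ψ = V/F and solve Σ zᵢ(Kᵢ−1)/(1+ψ(Kᵢ−1)) = 0.
g(0) = ΣzᵢKᵢ − 1 = 1.048 and g(1) = 1 − Σzᵢ/Kᵢ = -0.105, so a root lies in (0, 1).
Iterate (Newton) starting at ψ = 0.5:
  ψ = 0.500: g = 0.3405, g' = -0.796 → ψ = 0.928
  ψ = 0.928: g = -0.0149, g' = -1.110 → ψ = 0.914
Converged at ψ = 0.914.
Compositions from xᵢ = zᵢ/(1+ψ(Kᵢ−1)), yᵢ = Kᵢxᵢ:
  n-pentane: x = 0.081, y = 0.318
  acetone: x = 0.105, y = 0.233
  ethanol: x = 0.236, y = 0.273
  toluene: x = 0.276, y = 0.097
  n-octane: x = 0.303, y = 0.079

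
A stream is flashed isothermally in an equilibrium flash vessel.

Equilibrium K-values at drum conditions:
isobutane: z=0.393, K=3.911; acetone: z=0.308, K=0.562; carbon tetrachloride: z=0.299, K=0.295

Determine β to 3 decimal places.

Newton–Raphson from β = 0.54:
  β = 0.540: g = -0.0723, g' = -0.992 → β = 0.467
  β = 0.467: g = 0.0008, g' = -1.022 → β = 0.468
Converged at β = 0.468.

β = 0.468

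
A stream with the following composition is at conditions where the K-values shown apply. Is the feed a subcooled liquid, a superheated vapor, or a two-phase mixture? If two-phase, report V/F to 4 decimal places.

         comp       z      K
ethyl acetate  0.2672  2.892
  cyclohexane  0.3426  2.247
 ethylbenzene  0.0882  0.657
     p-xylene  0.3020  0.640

ΣzᵢKᵢ = 1.7938; Σzᵢ/Kᵢ = 0.8510.
Since Σzᵢ/Kᵢ < 1 the mixture is above its dew point — single vapor phase.

superheated vapor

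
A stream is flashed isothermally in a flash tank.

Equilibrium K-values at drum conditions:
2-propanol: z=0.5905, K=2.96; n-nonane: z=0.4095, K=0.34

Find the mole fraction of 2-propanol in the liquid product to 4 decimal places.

x_2-propanol = 0.2519

Material balance + equilibrium reduce to Σ zᵢ(Kᵢ−1)/(1+ψ(Kᵢ−1)) = 0.
Feasibility: ΣzᵢKᵢ = 1.8871, Σzᵢ/Kᵢ = 1.4039 — both > 1, two phases present.
Binary case is linear: z₁(K₁−1)(1+ψ(K₂−1)) + z₂(K₂−1)(1+ψ(K₁−1)) = 0
⇒ ψ = [z₁(K₁−1)+z₂(K₂−1)] / [−(K₁−1)(K₂−1)] = 0.88711/1.29360 = 0.6858
Compositions from xᵢ = zᵢ/(1+ψ(Kᵢ−1)), yᵢ = Kᵢxᵢ:
  2-propanol: x = 0.2519, y = 0.7456
  n-nonane: x = 0.7481, y = 0.2544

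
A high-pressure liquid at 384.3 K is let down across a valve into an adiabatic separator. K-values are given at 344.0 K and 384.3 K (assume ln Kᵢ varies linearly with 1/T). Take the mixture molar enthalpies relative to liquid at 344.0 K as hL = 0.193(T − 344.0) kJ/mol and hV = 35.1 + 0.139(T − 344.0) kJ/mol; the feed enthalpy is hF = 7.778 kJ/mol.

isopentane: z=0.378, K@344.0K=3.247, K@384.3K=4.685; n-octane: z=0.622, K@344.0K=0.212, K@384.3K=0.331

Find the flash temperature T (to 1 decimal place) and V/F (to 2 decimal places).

Adiabatic flash: solve Rachford–Rice at each trial T, then check hF = ψ·hV(T) + (1−ψ)·hL(T).
  T = 344.0 K: K = (3.247, 0.212), RR gives ψ = 0.203, H_out = 7.121 kJ/mol
  T = 384.3 K: K = (4.685, 0.331), RR gives ψ = 0.396, H_out = 20.823 kJ/mol
  T = 364.1 K: K = (3.938, 0.268), RR gives ψ = 0.305, H_out = 14.245 kJ/mol
  T = 354.1 K: K = (3.587, 0.239), RR gives ψ = 0.257, H_out = 10.814 kJ/mol
  T = 349.1 K: K = (3.417, 0.226), RR gives ψ = 0.231, H_out = 9.021 kJ/mol
  T = 346.6 K: K = (3.333, 0.219), RR gives ψ = 0.217, H_out = 8.100 kJ/mol
  T = 345.3 K: K = (3.290, 0.215), RR gives ψ = 0.210, H_out = 7.613 kJ/mol
Linear interpolation between T = 345.3 (H_out = 7.613) and T = 346.6 (H_out = 8.100) on hF = 7.778 gives T ≈ 345.7 K, at which ψ = 0.21.

T = 345.7 K, V/F = 0.21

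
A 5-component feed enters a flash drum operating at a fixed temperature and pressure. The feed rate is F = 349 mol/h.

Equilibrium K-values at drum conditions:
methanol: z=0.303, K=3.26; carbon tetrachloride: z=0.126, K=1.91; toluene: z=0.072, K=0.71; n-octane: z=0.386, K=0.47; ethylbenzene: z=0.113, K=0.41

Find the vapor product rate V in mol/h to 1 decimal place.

V = 176.0 mol/h

Rachford–Rice: g(β) = Σ zᵢ(Kᵢ−1)/(1+β(Kᵢ−1)) = 0.
g(0) = ΣzᵢKᵢ − 1 = 0.507 and g(1) = 1 − Σzᵢ/Kᵢ = -0.357, so a root lies in (0, 1).
Newton–Raphson from β = 0.5:
  β = 0.500: g = 0.0030, g' = -0.679 → β = 0.504
Converged at β = 0.504.
Then V = β·F = 0.5044·349 = 176.0 mol/h and L = F − V = 173.0 mol/h.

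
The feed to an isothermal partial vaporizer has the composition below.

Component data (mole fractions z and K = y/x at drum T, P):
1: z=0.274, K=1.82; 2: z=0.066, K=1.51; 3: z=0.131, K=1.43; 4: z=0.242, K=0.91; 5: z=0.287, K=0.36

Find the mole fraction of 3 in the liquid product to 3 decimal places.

x_3 = 0.115

Material balance + equilibrium reduce to Σ zᵢ(Kᵢ−1)/(1+ψ(Kᵢ−1)) = 0.
Feasibility: ΣzᵢKᵢ = 1.109, Σzᵢ/Kᵢ = 1.349 — both > 1, two phases present.
Newton iteration, ψ⁰ = 0.5:
  ψ = 0.500: g = -0.0604, g' = -0.376 → ψ = 0.340
  ψ = 0.340: g = -0.0035, g' = -0.338 → ψ = 0.329
Converged at ψ = 0.329.
Compositions from xᵢ = zᵢ/(1+ψ(Kᵢ−1)), yᵢ = Kᵢxᵢ:
  1: x = 0.216, y = 0.393
  2: x = 0.057, y = 0.085
  3: x = 0.115, y = 0.164
  4: x = 0.249, y = 0.227
  5: x = 0.364, y = 0.131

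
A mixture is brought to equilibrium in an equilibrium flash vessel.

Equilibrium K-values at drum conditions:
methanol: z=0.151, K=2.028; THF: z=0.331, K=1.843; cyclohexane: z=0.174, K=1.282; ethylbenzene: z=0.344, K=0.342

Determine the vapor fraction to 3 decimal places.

Newton iteration, ψ⁰ = 0.5:
  ψ = 0.500: g = 0.0045, g' = -0.527 → ψ = 0.509
  ψ = 0.509: g = -0.0000, g' = -0.531 → ψ = 0.508
Converged at ψ = 0.508.

ψ = 0.508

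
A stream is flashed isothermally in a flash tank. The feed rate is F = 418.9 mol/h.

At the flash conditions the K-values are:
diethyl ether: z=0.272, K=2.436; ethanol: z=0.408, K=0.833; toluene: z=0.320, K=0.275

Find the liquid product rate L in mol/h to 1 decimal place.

Material balance + equilibrium reduce to Σ zᵢ(Kᵢ−1)/(1+β(Kᵢ−1)) = 0.
Check two-phase: ΣzᵢKᵢ = 1.090 > 1 and Σzᵢ/Kᵢ = 1.765 > 1, so g(0) = 0.090 > 0 and g(1) = -0.765 < 0.
Iterate (Newton) starting at β = 0.5:
  β = 0.500: g = -0.2109, g' = -0.617 → β = 0.158
  β = 0.158: g = -0.0139, g' = -0.599 → β = 0.135
Converged at β = 0.135.
Then V = β·F = 0.1355·418.9 = 56.7 mol/h and L = F − V = 362.2 mol/h.

L = 362.2 mol/h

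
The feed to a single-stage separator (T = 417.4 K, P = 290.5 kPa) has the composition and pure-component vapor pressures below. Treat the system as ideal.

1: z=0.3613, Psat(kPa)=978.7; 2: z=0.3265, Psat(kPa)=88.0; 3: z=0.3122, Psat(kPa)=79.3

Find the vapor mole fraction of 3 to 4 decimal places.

y_3 = 0.1031

Raoult's law: Kᵢ = Pᵢˢᵃᵗ/P = Pᵢˢᵃᵗ/290.5.
  K_1 = 978.7/290.5 = 3.369019, K_2 = 88.0/290.5 = 0.302926, K_3 = 79.3/290.5 = 0.272978
Newton–Raphson from β = 0.5:
  β = 0.5000: g = -0.31415, g' = -1.2061 → β = 0.2395
  β = 0.2395: g = -0.00198, g' = -1.2959 → β = 0.2380
Converged at β = 0.2380.
Compositions from xᵢ = zᵢ/(1+β(Kᵢ−1)), yᵢ = Kᵢxᵢ:
  1: x = 0.2310, y = 0.7784
  2: x = 0.3914, y = 0.1186
  3: x = 0.3775, y = 0.1031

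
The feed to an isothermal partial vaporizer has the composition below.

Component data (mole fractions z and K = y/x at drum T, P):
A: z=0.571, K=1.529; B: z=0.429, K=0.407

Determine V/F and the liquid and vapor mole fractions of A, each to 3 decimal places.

V/F = 0.152, x_A = 0.529, y_A = 0.808

Rachford–Rice: g(V/F) = Σ zᵢ(Kᵢ−1)/(1+V/F(Kᵢ−1)) = 0.
Feasibility: ΣzᵢKᵢ = 1.048, Σzᵢ/Kᵢ = 1.428 — both > 1, two phases present.
Newton iteration, V/F⁰ = 0.55:
  V/F = 0.550: g = -0.1435, g' = -0.428 → V/F = 0.215
  V/F = 0.215: g = -0.0203, g' = -0.327 → V/F = 0.153
  V/F = 0.153: g = -0.0003, g' = -0.319 → V/F = 0.152
Converged at V/F = 0.152.
Compositions from xᵢ = zᵢ/(1+V/F(Kᵢ−1)), yᵢ = Kᵢxᵢ:
  A: x = 0.529, y = 0.808
  B: x = 0.471, y = 0.192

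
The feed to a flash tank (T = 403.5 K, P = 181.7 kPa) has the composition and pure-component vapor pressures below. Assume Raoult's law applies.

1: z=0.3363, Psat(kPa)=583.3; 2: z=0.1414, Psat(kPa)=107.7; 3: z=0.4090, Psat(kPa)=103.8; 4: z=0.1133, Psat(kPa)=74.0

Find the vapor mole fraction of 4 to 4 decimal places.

Raoult's law: Kᵢ = Pᵢˢᵃᵗ/P = Pᵢˢᵃᵗ/181.7.
  K_1 = 583.3/181.7 = 3.210237, K_2 = 107.7/181.7 = 0.592735, K_3 = 103.8/181.7 = 0.571271, K_4 = 74.0/181.7 = 0.407265
Newton iteration, ψ⁰ = 0.5:
  ψ = 0.5000: g = -0.03786, g' = -0.6099 → ψ = 0.4379
  ψ = 0.4379: g = 0.00104, g' = -0.6455 → ψ = 0.4395
Converged at ψ = 0.4395.
Compositions from xᵢ = zᵢ/(1+ψ(Kᵢ−1)), yᵢ = Kᵢxᵢ:
  1: x = 0.1706, y = 0.5476
  2: x = 0.1722, y = 0.1021
  3: x = 0.5040, y = 0.2879
  4: x = 0.1532, y = 0.0624

y_4 = 0.0624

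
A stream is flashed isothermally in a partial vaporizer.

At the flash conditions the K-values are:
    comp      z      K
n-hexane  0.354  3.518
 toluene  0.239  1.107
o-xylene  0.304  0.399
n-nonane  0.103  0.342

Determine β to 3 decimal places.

β = 0.575

Let β = V/F and solve Σ zᵢ(Kᵢ−1)/(1+β(Kᵢ−1)) = 0.
Feasibility: ΣzᵢKᵢ = 1.666, Σzᵢ/Kᵢ = 1.380 — both > 1, two phases present.
Newton–Raphson from β = 0.52:
  β = 0.520: g = 0.0414, g' = -0.759 → β = 0.575
Converged at β = 0.575.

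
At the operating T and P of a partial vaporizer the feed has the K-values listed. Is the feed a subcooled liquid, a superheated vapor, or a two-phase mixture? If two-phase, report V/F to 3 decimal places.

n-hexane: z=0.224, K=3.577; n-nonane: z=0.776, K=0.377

two-phase, V/F = 0.058

ΣzᵢKᵢ = 1.094; Σzᵢ/Kᵢ = 2.121.
Both exceed 1, so a two-phase solution exists.
Rachford–Rice: g(ψ) = Σ zᵢ(Kᵢ−1)/(1+ψ(Kᵢ−1)) = 0.
Binary case is linear: z₁(K₁−1)(1+ψ(K₂−1)) + z₂(K₂−1)(1+ψ(K₁−1)) = 0
⇒ ψ = [z₁(K₁−1)+z₂(K₂−1)] / [−(K₁−1)(K₂−1)] = 0.0938/1.6055 = 0.058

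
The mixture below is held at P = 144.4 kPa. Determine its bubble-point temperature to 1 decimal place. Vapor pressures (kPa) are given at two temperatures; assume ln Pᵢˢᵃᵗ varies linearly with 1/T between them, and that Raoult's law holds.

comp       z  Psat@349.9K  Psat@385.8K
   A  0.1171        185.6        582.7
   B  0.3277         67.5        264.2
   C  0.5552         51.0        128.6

Bubble-point temperature: ΣzᵢPᵢˢᵃᵗ(T) = P. Interpolate ln Pᵢˢᵃᵗ = aᵢ + bᵢ/T.
  T = 349.9 K: ΣzᵢPᵢˢᵃᵗ = 72.17 kPa
  T = 385.8 K: ΣzᵢPᵢˢᵃᵗ = 226.21 kPa
  T = 367.9 K: ΣzᵢPᵢˢᵃᵗ = 131.04 kPa
  T = 376.9 K: ΣzᵢPᵢˢᵃᵗ = 173.39 kPa
  T = 372.4 K: ΣzᵢPᵢˢᵃᵗ = 150.95 kPa
  T = 370.1 K: ΣzᵢPᵢˢᵃᵗ = 140.47 kPa
Interpolating between 370.1 K and 372.4 K gives T ≈ 371.0 K.

T = 371.0 K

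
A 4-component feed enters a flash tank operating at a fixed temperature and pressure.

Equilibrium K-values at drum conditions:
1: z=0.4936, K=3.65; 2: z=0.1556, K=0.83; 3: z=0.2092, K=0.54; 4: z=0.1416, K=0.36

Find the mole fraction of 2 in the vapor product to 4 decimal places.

y_2 = 0.1516

Material balance + equilibrium reduce to Σ zᵢ(Kᵢ−1)/(1+β(Kᵢ−1)) = 0.
Check two-phase: ΣzᵢKᵢ = 2.0947 > 1 and Σzᵢ/Kᵢ = 1.1034 > 1, so g(0) = 1.0947 > 0 and g(1) = -0.1034 < 0.
Iterate (Newton) starting at β = 0.5:
  β = 0.5000: g = 0.27544, g' = -0.8467 → β = 0.8253
  β = 0.8253: g = 0.03245, g' = -0.7229 → β = 0.8702
  β = 0.8702: g = -0.00039, g' = -0.7419 → β = 0.8697
Converged at β = 0.8697.
Compositions from xᵢ = zᵢ/(1+β(Kᵢ−1)), yᵢ = Kᵢxᵢ:
  1: x = 0.1494, y = 0.5452
  2: x = 0.1826, y = 0.1516
  3: x = 0.3487, y = 0.1883
  4: x = 0.3193, y = 0.1150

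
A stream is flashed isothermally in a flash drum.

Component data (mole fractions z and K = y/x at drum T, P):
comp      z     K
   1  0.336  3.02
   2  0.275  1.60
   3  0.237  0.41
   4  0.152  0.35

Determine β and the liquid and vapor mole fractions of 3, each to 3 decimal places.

Newton–Raphson from β = 0.34:
  β = 0.340: g = 0.2377, g' = -0.785 → β = 0.643
  β = 0.643: g = 0.0195, g' = -0.715 → β = 0.670
Converged at β = 0.670.
Compositions from xᵢ = zᵢ/(1+β(Kᵢ−1)), yᵢ = Kᵢxᵢ:
  1: x = 0.143, y = 0.431
  2: x = 0.196, y = 0.314
  3: x = 0.392, y = 0.161
  4: x = 0.269, y = 0.094

β = 0.670, x_3 = 0.392, y_3 = 0.161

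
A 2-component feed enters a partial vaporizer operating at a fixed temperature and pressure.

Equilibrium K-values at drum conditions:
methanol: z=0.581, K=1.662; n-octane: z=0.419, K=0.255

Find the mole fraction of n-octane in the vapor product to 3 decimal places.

y_n-octane = 0.120

Material balance + equilibrium reduce to Σ zᵢ(Kᵢ−1)/(1+V/F(Kᵢ−1)) = 0.
g(0) = ΣzᵢKᵢ − 1 = 0.072 and g(1) = 1 − Σzᵢ/Kᵢ = -0.993, so a root lies in (0, 1).
Binary case is linear: z₁(K₁−1)(1+V/F(K₂−1)) + z₂(K₂−1)(1+V/F(K₁−1)) = 0
⇒ V/F = [z₁(K₁−1)+z₂(K₂−1)] / [−(K₁−1)(K₂−1)] = 0.0725/0.4932 = 0.147
Compositions from xᵢ = zᵢ/(1+V/F(Kᵢ−1)), yᵢ = Kᵢxᵢ:
  methanol: x = 0.529, y = 0.880
  n-octane: x = 0.471, y = 0.120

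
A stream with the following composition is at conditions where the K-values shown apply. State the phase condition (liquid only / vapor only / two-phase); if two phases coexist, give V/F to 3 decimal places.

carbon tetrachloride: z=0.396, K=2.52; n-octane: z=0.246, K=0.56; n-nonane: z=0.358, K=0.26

two-phase, V/F = 0.237

ΣzᵢKᵢ = 1.229; Σzᵢ/Kᵢ = 1.973.
Both exceed 1, so a two-phase solution exists.
Material balance + equilibrium reduce to Σ zᵢ(Kᵢ−1)/(1+ψ(Kᵢ−1)) = 0.
Iterate (Newton) starting at ψ = 0.5:
  ψ = 0.500: g = -0.2173, g' = -0.868 → ψ = 0.250
  ψ = 0.250: g = -0.0101, g' = -0.836 → ψ = 0.237
Converged at ψ = 0.237.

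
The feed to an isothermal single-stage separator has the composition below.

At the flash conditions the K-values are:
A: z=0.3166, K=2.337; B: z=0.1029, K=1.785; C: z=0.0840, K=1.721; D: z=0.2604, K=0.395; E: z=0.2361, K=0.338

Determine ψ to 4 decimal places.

Iterate (Newton) starting at ψ = 0.36:
  ψ = 0.3600: g = -0.00979, g' = -0.6581 → ψ = 0.3451
Converged at ψ = 0.3451.

ψ = 0.3451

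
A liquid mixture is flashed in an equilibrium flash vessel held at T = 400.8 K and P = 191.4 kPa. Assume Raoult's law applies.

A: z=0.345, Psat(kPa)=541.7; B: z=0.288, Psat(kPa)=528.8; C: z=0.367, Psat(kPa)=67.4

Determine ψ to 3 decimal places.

ψ = 0.773

Raoult's law: Kᵢ = Pᵢˢᵃᵗ/P = Pᵢˢᵃᵗ/191.4.
  K_A = 541.7/191.4 = 2.83020, K_B = 528.8/191.4 = 2.76280, K_C = 67.4/191.4 = 0.35214
Rachford–Rice: g(ψ) = Σ zᵢ(Kᵢ−1)/(1+ψ(Kᵢ−1)) = 0.
g(0) = ΣzᵢKᵢ − 1 = 0.901 and g(1) = 1 − Σzᵢ/Kᵢ = -0.268, so a root lies in (0, 1).
Newton iteration, ψ⁰ = 0.5:
  ψ = 0.500: g = 0.2479, g' = -0.905 → ψ = 0.774
  ψ = 0.774: g = -0.0008, g' = -0.978 → ψ = 0.773
Converged at ψ = 0.773.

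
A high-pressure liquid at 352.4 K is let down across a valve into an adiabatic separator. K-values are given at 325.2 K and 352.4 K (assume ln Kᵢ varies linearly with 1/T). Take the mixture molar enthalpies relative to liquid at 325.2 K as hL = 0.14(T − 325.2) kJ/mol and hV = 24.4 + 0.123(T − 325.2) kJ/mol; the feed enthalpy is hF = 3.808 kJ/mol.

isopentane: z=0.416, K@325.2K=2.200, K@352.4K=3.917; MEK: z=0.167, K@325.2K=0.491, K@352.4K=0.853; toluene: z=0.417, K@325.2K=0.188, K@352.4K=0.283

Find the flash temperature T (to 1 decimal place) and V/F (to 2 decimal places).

Adiabatic flash: solve Rachford–Rice at each trial T, then check hF = ψ·hV(T) + (1−ψ)·hL(T).
  T = 325.2 K: K = (2.200, 0.491, 0.188), RR gives ψ = 0.086, H_out = 2.087 kJ/mol
  T = 352.4 K: K = (3.917, 0.853, 0.283), RR gives ψ = 0.501, H_out = 15.799 kJ/mol
  T = 338.8 K: K = (2.970, 0.654, 0.233), RR gives ψ = 0.333, H_out = 9.946 kJ/mol
  T = 332.0 K: K = (2.564, 0.569, 0.210), RR gives ψ = 0.226, H_out = 6.429 kJ/mol
  T = 328.6 K: K = (2.377, 0.529, 0.199), RR gives ψ = 0.161, H_out = 4.395 kJ/mol
  T = 326.9 K: K = (2.287, 0.510, 0.193), RR gives ψ = 0.125, H_out = 3.281 kJ/mol
Linear interpolation between T = 326.9 (H_out = 3.281) and T = 328.6 (H_out = 4.395) on hF = 3.808 gives T ≈ 327.7 K, at which ψ = 0.14.

T = 327.7 K, V/F = 0.14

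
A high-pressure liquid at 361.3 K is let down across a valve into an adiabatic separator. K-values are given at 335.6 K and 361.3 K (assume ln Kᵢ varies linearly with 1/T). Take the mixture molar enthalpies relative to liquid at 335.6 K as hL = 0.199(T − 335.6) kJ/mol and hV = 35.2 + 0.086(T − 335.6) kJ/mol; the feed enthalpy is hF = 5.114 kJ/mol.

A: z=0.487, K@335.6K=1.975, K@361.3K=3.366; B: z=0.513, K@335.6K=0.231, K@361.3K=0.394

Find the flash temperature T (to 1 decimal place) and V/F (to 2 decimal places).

Adiabatic flash: solve Rachford–Rice at each trial T, then check hF = ψ·hV(T) + (1−ψ)·hL(T).
  T = 335.6 K: K = (1.975, 0.231), RR gives ψ = 0.107, H_out = 3.771 kJ/mol
  T = 361.3 K: K = (3.366, 0.394), RR gives ψ = 0.587, H_out = 24.066 kJ/mol
  T = 348.5 K: K = (2.607, 0.305), RR gives ψ = 0.381, H_out = 15.436 kJ/mol
  T = 342.1 K: K = (2.277, 0.266), RR gives ψ = 0.262, H_out = 10.331 kJ/mol
  T = 338.9 K: K = (2.125, 0.249), RR gives ψ = 0.192, H_out = 7.339 kJ/mol
  T = 337.2 K: K = (2.047, 0.239), RR gives ψ = 0.150, H_out = 5.573 kJ/mol
Linear interpolation between T = 335.6 (H_out = 3.771) and T = 337.2 (H_out = 5.573) on hF = 5.114 gives T ≈ 336.8 K, at which ψ = 0.14.

T = 336.8 K, V/F = 0.14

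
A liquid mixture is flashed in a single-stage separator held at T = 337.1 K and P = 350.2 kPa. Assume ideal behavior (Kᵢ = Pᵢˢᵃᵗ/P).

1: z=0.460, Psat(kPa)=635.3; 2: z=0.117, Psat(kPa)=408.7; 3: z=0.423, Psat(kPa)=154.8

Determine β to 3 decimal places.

Raoult's law: Kᵢ = Pᵢˢᵃᵗ/P = Pᵢˢᵃᵗ/350.2.
  K_1 = 635.3/350.2 = 1.81411, K_2 = 408.7/350.2 = 1.16705, K_3 = 154.8/350.2 = 0.44203
Newton–Raphson from β = 0.5:
  β = 0.500: g = -0.0432, g' = -0.410 → β = 0.395
  β = 0.395: g = -0.0010, g' = -0.394 → β = 0.392
Converged at β = 0.392.

β = 0.392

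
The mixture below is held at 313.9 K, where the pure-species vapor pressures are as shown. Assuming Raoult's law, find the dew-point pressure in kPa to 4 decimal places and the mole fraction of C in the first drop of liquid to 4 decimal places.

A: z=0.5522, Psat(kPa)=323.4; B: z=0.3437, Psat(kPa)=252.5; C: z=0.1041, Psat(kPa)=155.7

At the dew point ψ → 1, so Σzᵢ/Kᵢ = 1 with Kᵢ = Pᵢˢᵃᵗ/P ⇒ 1/P = Σzᵢ/Pᵢˢᵃᵗ.
1/P = 0.5522/323.4 + 0.3437/252.5 + 0.1041/155.7 = 0.0037373 ⇒ P = 267.5754 kPa
xᵢ = zᵢP/Pᵢˢᵃᵗ ⇒ x_C = 0.1041·267.5754/155.7 = 0.1789

Pdew = 267.5754 kPa, x_C = 0.1789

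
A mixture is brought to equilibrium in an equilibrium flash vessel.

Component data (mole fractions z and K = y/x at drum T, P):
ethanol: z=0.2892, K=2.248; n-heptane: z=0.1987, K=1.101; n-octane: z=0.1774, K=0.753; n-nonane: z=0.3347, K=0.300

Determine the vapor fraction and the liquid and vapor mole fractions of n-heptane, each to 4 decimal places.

ψ = 0.1810, x_n-heptane = 0.1951, y_n-heptane = 0.2148

Iterate (Newton) starting at ψ = 0.35:
  ψ = 0.3500: g = -0.08770, g' = -0.5208 → ψ = 0.1816
  ψ = 0.1816: g = -0.00034, g' = -0.5284 → ψ = 0.1810
Converged at ψ = 0.1810.
Compositions from xᵢ = zᵢ/(1+ψ(Kᵢ−1)), yᵢ = Kᵢxᵢ:
  ethanol: x = 0.2359, y = 0.5304
  n-heptane: x = 0.1951, y = 0.2148
  n-octane: x = 0.1857, y = 0.1398
  n-nonane: x = 0.3832, y = 0.1150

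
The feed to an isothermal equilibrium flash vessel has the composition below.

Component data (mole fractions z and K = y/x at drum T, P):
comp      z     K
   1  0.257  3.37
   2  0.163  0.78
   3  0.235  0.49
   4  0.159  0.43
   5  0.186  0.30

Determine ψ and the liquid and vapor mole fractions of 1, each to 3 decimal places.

ψ = 0.188, x_1 = 0.178, y_1 = 0.599

Iterate (Newton) starting at ψ = 0.43:
  ψ = 0.430: g = -0.1978, g' = -0.741 → ψ = 0.163
  ψ = 0.163: g = 0.0244, g' = -1.011 → ψ = 0.187
  ψ = 0.187: g = 0.0006, g' = -0.961 → ψ = 0.188
Converged at ψ = 0.188.
Compositions from xᵢ = zᵢ/(1+ψ(Kᵢ−1)), yᵢ = Kᵢxᵢ:
  1: x = 0.178, y = 0.599
  2: x = 0.170, y = 0.133
  3: x = 0.260, y = 0.127
  4: x = 0.178, y = 0.077
  5: x = 0.214, y = 0.064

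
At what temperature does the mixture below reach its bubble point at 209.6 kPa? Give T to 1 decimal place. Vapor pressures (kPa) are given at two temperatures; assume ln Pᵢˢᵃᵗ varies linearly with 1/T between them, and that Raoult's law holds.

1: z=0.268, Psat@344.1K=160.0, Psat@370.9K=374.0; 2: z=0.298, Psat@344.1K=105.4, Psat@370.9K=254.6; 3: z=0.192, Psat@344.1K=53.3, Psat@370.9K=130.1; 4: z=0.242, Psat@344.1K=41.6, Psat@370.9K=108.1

Bubble-point temperature: ΣzᵢPᵢˢᵃᵗ(T) = P. Interpolate ln Pᵢˢᵃᵗ = aᵢ + bᵢ/T.
  T = 344.1 K: ΣzᵢPᵢˢᵃᵗ = 94.59 kPa
  T = 370.9 K: ΣzᵢPᵢˢᵃᵗ = 227.24 kPa
  T = 357.5 K: ΣzᵢPᵢˢᵃᵗ = 149.02 kPa
  T = 364.2 K: ΣzᵢPᵢˢᵃᵗ = 184.73 kPa
  T = 367.5 K: ΣzᵢPᵢˢᵃᵗ = 204.76 kPa
  T = 369.2 K: ΣzᵢPᵢˢᵃᵗ = 215.76 kPa
  T = 368.4 K: ΣzᵢPᵢˢᵃᵗ = 210.53 kPa
Interpolating between 367.5 K and 368.4 K gives T ≈ 368.3 K.

T = 368.3 K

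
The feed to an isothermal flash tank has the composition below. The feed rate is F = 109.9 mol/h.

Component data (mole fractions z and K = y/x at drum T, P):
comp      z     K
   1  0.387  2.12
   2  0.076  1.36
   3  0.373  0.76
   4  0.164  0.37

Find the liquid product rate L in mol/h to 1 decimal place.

Rachford–Rice: g(ψ) = Σ zᵢ(Kᵢ−1)/(1+ψ(Kᵢ−1)) = 0.
Feasibility: ΣzᵢKᵢ = 1.268, Σzᵢ/Kᵢ = 1.172 — both > 1, two phases present.
Newton iteration, ψ⁰ = 0.5:
  ψ = 0.500: g = 0.0485, g' = -0.373 → ψ = 0.630
  ψ = 0.630: g = -0.0003, g' = -0.382 → ψ = 0.629
Converged at ψ = 0.629.
Then V = ψ·F = 0.6291·109.9 = 69.1 mol/h and L = F − V = 40.8 mol/h.

L = 40.8 mol/h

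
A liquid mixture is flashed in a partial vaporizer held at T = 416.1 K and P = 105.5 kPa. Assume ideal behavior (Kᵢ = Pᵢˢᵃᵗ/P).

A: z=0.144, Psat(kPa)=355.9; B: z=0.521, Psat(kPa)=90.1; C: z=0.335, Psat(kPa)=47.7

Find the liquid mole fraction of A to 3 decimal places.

x_A = 0.115

Raoult's law: Kᵢ = Pᵢˢᵃᵗ/P = Pᵢˢᵃᵗ/105.5.
  K_A = 355.9/105.5 = 3.37346, K_B = 90.1/105.5 = 0.85403, K_C = 47.7/105.5 = 0.45213
Material balance + equilibrium reduce to Σ zᵢ(Kᵢ−1)/(1+β(Kᵢ−1)) = 0.
g(0) = ΣzᵢKᵢ − 1 = 0.082 and g(1) = 1 − Σzᵢ/Kᵢ = -0.394, so a root lies in (0, 1).
Newton–Raphson from β = 0.5:
  β = 0.500: g = -0.1785, g' = -0.373 → β = 0.022
  β = 0.022: g = 0.0629, g' = -0.848 → β = 0.096
  β = 0.096: g = 0.0075, g' = -0.661 → β = 0.107
  β = 0.107: g = 0.0001, g' = -0.640 → β = 0.108
Converged at β = 0.108.
Compositions from xᵢ = zᵢ/(1+β(Kᵢ−1)), yᵢ = Kᵢxᵢ:
  A: x = 0.115, y = 0.387
  B: x = 0.529, y = 0.452
  C: x = 0.356, y = 0.161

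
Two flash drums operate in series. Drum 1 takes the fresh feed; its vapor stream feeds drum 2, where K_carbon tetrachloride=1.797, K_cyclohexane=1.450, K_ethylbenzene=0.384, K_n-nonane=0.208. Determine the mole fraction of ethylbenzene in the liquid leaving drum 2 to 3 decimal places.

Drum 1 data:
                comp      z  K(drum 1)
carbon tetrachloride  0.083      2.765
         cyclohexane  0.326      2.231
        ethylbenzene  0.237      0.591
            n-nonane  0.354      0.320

x_ethylbenzene (drum 2) = 0.214

Drum 1:
Rachford–Rice: g(ψ₁) = Σ zᵢ(Kᵢ−1)/(1+ψ₁(Kᵢ−1)) = 0.
Feasibility: ΣzᵢKᵢ = 1.210, Σzᵢ/Kᵢ = 1.683 — both > 1, two phases present.
Newton iteration, ψ₁⁰ = 0.5:
  ψ₁ = 0.500: g = -0.1603, g' = -0.701 → ψ₁ = 0.271
  ψ₁ = 0.271: g = -0.0042, g' = -0.692 → ψ₁ = 0.265
Converged at ψ₁ = 0.265.
Drum-1 compositions:
  carbon tetrachloride: x = 0.057, y = 0.156
  cyclohexane: x = 0.246, y = 0.548
  ethylbenzene: x = 0.266, y = 0.157
  n-nonane: x = 0.432, y = 0.138
Drum-2 feed = drum-1 vapor: z₂ = (0.1563, 0.5484, 0.1571, 0.1382).
Drum 2:
Newton iteration, ψ₂⁰ = 0.69:
  ψ₂ = 0.690: g = -0.1409, g' = -0.708 → ψ₂ = 0.491
  ψ₂ = 0.491: g = -0.0261, g' = -0.480 → ψ₂ = 0.437
  ψ₂ = 0.437: g = -0.0010, g' = -0.446 → ψ₂ = 0.434
Converged at ψ₂ = 0.434.
  carbon tetrachloride: x = 0.116, y = 0.209
  cyclohexane: x = 0.459, y = 0.665
  ethylbenzene: x = 0.214, y = 0.082
  n-nonane: x = 0.211, y = 0.044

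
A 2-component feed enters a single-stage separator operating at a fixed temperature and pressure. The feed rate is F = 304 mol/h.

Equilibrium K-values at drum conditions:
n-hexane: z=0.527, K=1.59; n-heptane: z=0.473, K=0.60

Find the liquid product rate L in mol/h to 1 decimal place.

Rachford–Rice: g(V/F) = Σ zᵢ(Kᵢ−1)/(1+V/F(Kᵢ−1)) = 0.
Feasibility: ΣzᵢKᵢ = 1.122, Σzᵢ/Kᵢ = 1.120 — both > 1, two phases present.
Binary case is linear: z₁(K₁−1)(1+V/F(K₂−1)) + z₂(K₂−1)(1+V/F(K₁−1)) = 0
⇒ V/F = [z₁(K₁−1)+z₂(K₂−1)] / [−(K₁−1)(K₂−1)] = 0.1217/0.2360 = 0.516
Then V = V/F·F = 0.5158·304 = 156.8 mol/h and L = F − V = 147.2 mol/h.

L = 147.2 mol/h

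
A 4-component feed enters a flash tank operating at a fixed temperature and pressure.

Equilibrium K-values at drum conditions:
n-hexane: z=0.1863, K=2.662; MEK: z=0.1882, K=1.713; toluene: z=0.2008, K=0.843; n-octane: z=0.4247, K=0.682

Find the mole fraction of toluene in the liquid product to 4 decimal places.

Let ψ = V/F and solve Σ zᵢ(Kᵢ−1)/(1+ψ(Kᵢ−1)) = 0.
Feasibility: ΣzᵢKᵢ = 1.2772, Σzᵢ/Kᵢ = 1.0408 — both > 1, two phases present.
Newton iteration, ψ⁰ = 0.36:
  ψ = 0.3600: g = 0.11457, g' = -0.3224 → ψ = 0.7154
  ψ = 0.7154: g = 0.01996, g' = -0.2276 → ψ = 0.8031
  ψ = 0.8031: g = 0.00049, g' = -0.2170 → ψ = 0.8054
Converged at ψ = 0.8054.
Compositions from xᵢ = zᵢ/(1+ψ(Kᵢ−1)), yᵢ = Kᵢxᵢ:
  n-hexane: x = 0.0797, y = 0.2121
  MEK: x = 0.1195, y = 0.2048
  toluene: x = 0.2299, y = 0.1938
  n-octane: x = 0.5709, y = 0.3894

x_toluene = 0.2299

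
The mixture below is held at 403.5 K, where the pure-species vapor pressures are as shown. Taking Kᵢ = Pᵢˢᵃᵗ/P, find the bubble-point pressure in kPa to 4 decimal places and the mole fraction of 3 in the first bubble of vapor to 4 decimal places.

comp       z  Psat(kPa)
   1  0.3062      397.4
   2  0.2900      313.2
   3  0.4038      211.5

Pbub = 297.9156 kPa, y_3 = 0.2867

At the bubble point ψ → 0, so ΣzᵢKᵢ = 1 with Kᵢ = Pᵢˢᵃᵗ/P ⇒ P = ΣzᵢPᵢˢᵃᵗ.
P = 0.3062·397.4 + 0.2900·313.2 + 0.4038·211.5 = 297.9156 kPa
yᵢ = zᵢPᵢˢᵃᵗ/P ⇒ y_3 = 0.4038·211.5/297.9156 = 0.2867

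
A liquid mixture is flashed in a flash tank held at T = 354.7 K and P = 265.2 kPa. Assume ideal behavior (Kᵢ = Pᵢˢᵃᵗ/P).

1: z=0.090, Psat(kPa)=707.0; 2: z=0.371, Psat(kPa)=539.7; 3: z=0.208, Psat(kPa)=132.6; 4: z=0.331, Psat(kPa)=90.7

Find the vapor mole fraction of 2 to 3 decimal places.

y_2 = 0.577

Raoult's law: Kᵢ = Pᵢˢᵃᵗ/P = Pᵢˢᵃᵗ/265.2.
  K_1 = 707.0/265.2 = 2.66591, K_2 = 539.7/265.2 = 2.03507, K_3 = 132.6/265.2 = 0.50000, K_4 = 90.7/265.2 = 0.34201
Rachford–Rice: g(ψ) = Σ zᵢ(Kᵢ−1)/(1+ψ(Kᵢ−1)) = 0.
g(0) = ΣzᵢKᵢ − 1 = 0.212 and g(1) = 1 − Σzᵢ/Kᵢ = -0.600, so a root lies in (0, 1).
Iterate (Newton) starting at ψ = 0.67:
  ψ = 0.670: g = -0.2483, g' = -0.770 → ψ = 0.348
  ψ = 0.348: g = -0.0310, g' = -0.632 → ψ = 0.299
Converged at ψ = 0.299.
Compositions from xᵢ = zᵢ/(1+ψ(Kᵢ−1)), yᵢ = Kᵢxᵢ:
  1: x = 0.060, y = 0.160
  2: x = 0.283, y = 0.577
  3: x = 0.245, y = 0.122
  4: x = 0.412, y = 0.141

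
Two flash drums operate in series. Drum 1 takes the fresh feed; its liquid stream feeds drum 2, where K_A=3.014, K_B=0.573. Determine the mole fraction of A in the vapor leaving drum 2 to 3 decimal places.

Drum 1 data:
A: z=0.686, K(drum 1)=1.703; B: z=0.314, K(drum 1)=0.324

Drum 1:
Let ψ₁ = V/F and solve Σ zᵢ(Kᵢ−1)/(1+ψ₁(Kᵢ−1)) = 0.
g(0) = ΣzᵢKᵢ − 1 = 0.270 and g(1) = 1 − Σzᵢ/Kᵢ = -0.372, so a root lies in (0, 1).
Binary case is linear: z₁(K₁−1)(1+ψ₁(K₂−1)) + z₂(K₂−1)(1+ψ₁(K₁−1)) = 0
⇒ ψ₁ = [z₁(K₁−1)+z₂(K₂−1)] / [−(K₁−1)(K₂−1)] = 0.2700/0.4752 = 0.568
Drum-1 compositions:
  A: x = 0.490, y = 0.835
  B: x = 0.510, y = 0.165
Drum-2 feed = drum-1 liquid: z₂ = (0.4902, 0.5098).
Drum 2:
Material balance + equilibrium reduce to Σ zᵢ(Kᵢ−1)/(1+ψ₂(Kᵢ−1)) = 0.
Check two-phase: ΣzᵢKᵢ = 1.770 > 1 and Σzᵢ/Kᵢ = 1.052 > 1, so g(0) = 0.770 > 0 and g(1) = -0.052 < 0.
Binary case is linear: z₁(K₁−1)(1+ψ₂(K₂−1)) + z₂(K₂−1)(1+ψ₂(K₁−1)) = 0
⇒ ψ₂ = [z₁(K₁−1)+z₂(K₂−1)] / [−(K₁−1)(K₂−1)] = 0.7696/0.8600 = 0.895
  A: x = 0.175, y = 0.527
  B: x = 0.825, y = 0.473

y_A (drum 2) = 0.527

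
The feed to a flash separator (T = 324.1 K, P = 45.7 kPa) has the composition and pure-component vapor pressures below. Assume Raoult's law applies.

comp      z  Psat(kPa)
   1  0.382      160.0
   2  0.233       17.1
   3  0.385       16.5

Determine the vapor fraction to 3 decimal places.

Raoult's law: Kᵢ = Pᵢˢᵃᵗ/P = Pᵢˢᵃᵗ/45.7.
  K_1 = 160.0/45.7 = 3.50109, K_2 = 17.1/45.7 = 0.37418, K_3 = 16.5/45.7 = 0.36105
Rachford–Rice: g(ψ) = Σ zᵢ(Kᵢ−1)/(1+ψ(Kᵢ−1)) = 0.
Check two-phase: ΣzᵢKᵢ = 1.564 > 1 and Σzᵢ/Kᵢ = 1.798 > 1, so g(0) = 0.564 > 0 and g(1) = -0.798 < 0.
Newton iteration, ψ⁰ = 0.62:
  ψ = 0.620: g = -0.2711, g' = -1.042 → ψ = 0.360
  ψ = 0.360: g = -0.0048, g' = -1.079 → ψ = 0.355
Converged at ψ = 0.355.

ψ = 0.355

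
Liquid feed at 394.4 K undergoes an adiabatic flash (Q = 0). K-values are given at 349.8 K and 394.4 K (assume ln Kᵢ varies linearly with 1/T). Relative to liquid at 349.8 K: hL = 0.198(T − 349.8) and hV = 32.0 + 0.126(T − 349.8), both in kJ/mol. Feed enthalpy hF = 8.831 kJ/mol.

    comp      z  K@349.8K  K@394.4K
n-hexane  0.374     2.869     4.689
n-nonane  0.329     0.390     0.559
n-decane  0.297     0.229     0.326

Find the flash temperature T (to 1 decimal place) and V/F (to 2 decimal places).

T = 354.7 K, V/F = 0.25

Adiabatic flash: solve Rachford–Rice at each trial T, then check hF = ψ·hV(T) + (1−ψ)·hL(T).
  T = 349.8 K: K = (2.869, 0.390, 0.229), RR gives ψ = 0.209, H_out = 6.678 kJ/mol
  T = 394.4 K: K = (4.689, 0.559, 0.326), RR gives ψ = 0.497, H_out = 23.142 kJ/mol
  T = 372.1 K: K = (3.722, 0.472, 0.276), RR gives ψ = 0.368, H_out = 15.599 kJ/mol
  T = 361.0 K: K = (3.283, 0.430, 0.252), RR gives ψ = 0.295, H_out = 11.422 kJ/mol
  T = 355.4 K: K = (3.072, 0.410, 0.241), RR gives ψ = 0.254, H_out = 9.134 kJ/mol
  T = 352.6 K: K = (2.970, 0.400, 0.235), RR gives ψ = 0.232, H_out = 7.930 kJ/mol
  T = 354.0 K: K = (3.021, 0.405, 0.238), RR gives ψ = 0.243, H_out = 8.538 kJ/mol
Linear interpolation between T = 354.0 (H_out = 8.538) and T = 355.4 (H_out = 9.134) on hF = 8.831 gives T ≈ 354.7 K, at which ψ = 0.25.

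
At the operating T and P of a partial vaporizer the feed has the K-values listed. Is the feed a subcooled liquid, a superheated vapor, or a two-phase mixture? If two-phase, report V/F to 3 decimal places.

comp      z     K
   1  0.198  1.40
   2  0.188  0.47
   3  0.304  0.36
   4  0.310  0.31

ΣzᵢKᵢ = 0.571; Σzᵢ/Kᵢ = 2.386.
Since ΣzᵢKᵢ < 1 the mixture is below its bubble point — single liquid phase.

subcooled liquid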